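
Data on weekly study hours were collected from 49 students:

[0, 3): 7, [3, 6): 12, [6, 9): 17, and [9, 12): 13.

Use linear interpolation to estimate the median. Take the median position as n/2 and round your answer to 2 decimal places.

6.97

Cumulative frequencies: 7, 19, 36, 49
n = 49; position = n/2 = 24.5.
This falls in the class [6, 9): L = 6, F = 19, f = 17, h = 3.
Median ≈ 6 + ((24.5 − 19) / 17) × 3 = 6.9706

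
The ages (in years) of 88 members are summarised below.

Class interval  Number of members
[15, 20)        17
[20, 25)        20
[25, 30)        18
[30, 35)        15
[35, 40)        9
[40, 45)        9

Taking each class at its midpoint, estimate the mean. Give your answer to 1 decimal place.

27.8

Midpoints: 17.5, 22.5, 27.5, 32.5, 37.5, 42.5
Σfm = 17×17.5 + 20×22.5 + 18×27.5 + 15×32.5 + 9×37.5 + 9×42.5 = 2450
n = Σf = 88
Mean = 2450 / 88 = 27.8409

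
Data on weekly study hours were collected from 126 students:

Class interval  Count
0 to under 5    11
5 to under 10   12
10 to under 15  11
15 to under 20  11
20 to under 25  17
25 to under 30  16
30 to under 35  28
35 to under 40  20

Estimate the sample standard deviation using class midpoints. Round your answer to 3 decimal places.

Midpoints: 2.5, 7.5, 12.5, 17.5, 22.5, 27.5, 32.5, 37.5
n = 126, Σfm = 2930, mean = 23.2540
Σfm² = 84237.5
Σf(m − x̄)² = Σfm² − (Σfm)²/n = 84237.5 − 2930²/126 = 16103.3730
Sample variance = 16103.3730 / 125 = 128.8270
Standard deviation = √128.8270 = 11.3502

11.350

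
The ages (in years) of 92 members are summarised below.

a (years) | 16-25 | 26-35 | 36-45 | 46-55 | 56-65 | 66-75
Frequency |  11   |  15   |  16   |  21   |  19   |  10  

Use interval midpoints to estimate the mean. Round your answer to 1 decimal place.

Midpoints: 20.5, 30.5, 40.5, 50.5, 60.5, 70.5
Σfm = 11×20.5 + 15×30.5 + 16×40.5 + 21×50.5 + 19×60.5 + 10×70.5 = 4246
n = Σf = 92
Mean = 4246 / 92 = 46.1522

46.2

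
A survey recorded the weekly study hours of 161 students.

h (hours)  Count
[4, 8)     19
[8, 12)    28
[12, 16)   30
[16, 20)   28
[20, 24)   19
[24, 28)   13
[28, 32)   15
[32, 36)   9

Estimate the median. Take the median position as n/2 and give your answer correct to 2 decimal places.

16.50

Cumulative frequencies: 19, 47, 77, 105, 124, 137, 152, 161
n = 161; position = n/2 = 80.5.
This falls in the class [16, 20): L = 16, F = 77, f = 28, h = 4.
Median ≈ 16 + ((80.5 − 77) / 28) × 4 = 16.5000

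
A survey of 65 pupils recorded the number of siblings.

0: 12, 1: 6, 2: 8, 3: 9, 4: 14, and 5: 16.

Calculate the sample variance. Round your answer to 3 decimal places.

Values: 0, 1, 2, 3, 4, 5
n = 65, Σfx = 185, mean = 2.8462
Σfx² = 743
Σf(x − x̄)² = Σfx² − (Σfx)²/n = 743 − 185²/65 = 216.4615
Sample variance = 216.4615 / 64 = 3.3822

3.382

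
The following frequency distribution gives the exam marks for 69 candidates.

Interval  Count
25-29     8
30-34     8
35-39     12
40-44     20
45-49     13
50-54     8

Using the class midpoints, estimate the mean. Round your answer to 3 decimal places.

40.333

Midpoints: 27, 32, 37, 42, 47, 52
Σfm = 8×27 + 8×32 + 12×37 + 20×42 + 13×47 + 8×52 = 2783
n = Σf = 69
Mean = 2783 / 69 = 40.3333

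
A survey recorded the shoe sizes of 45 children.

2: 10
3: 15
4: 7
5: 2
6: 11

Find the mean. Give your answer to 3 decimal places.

Values: 2, 3, 4, 5, 6
Σfx = 10×2 + 15×3 + 7×4 + 2×5 + 11×6 = 169
n = Σf = 45
Mean = 169 / 45 = 3.7556

3.756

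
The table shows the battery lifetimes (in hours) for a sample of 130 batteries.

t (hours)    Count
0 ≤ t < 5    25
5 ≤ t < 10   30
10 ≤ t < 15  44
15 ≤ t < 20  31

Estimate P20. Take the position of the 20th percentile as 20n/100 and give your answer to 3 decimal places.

5.167

Cumulative frequencies: 25, 55, 99, 130
n = 130; position = 20n/100 = 26.
This falls in the class 5 ≤ t < 10: L = 5, F = 25, f = 30, h = 5.
20th percentile ≈ 5 + ((26 − 25) / 30) × 5 = 5.1667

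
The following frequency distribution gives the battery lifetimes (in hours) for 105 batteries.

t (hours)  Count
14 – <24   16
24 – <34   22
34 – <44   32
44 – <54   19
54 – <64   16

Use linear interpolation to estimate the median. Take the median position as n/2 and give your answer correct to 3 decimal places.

Cumulative frequencies: 16, 38, 70, 89, 105
n = 105; position = n/2 = 52.5.
This falls in the class 34 – <44: L = 34, F = 38, f = 32, h = 10.
Median ≈ 34 + ((52.5 − 38) / 32) × 10 = 38.5312

38.531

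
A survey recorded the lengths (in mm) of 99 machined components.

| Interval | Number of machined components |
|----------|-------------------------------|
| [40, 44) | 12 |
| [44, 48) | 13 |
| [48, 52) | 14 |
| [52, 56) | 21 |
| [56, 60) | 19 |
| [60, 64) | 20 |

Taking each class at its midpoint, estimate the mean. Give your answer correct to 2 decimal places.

Midpoints: 42, 46, 50, 54, 58, 62
Σfm = 12×42 + 13×46 + 14×50 + 21×54 + 19×58 + 20×62 = 5278
n = Σf = 99
Mean = 5278 / 99 = 53.3131

53.31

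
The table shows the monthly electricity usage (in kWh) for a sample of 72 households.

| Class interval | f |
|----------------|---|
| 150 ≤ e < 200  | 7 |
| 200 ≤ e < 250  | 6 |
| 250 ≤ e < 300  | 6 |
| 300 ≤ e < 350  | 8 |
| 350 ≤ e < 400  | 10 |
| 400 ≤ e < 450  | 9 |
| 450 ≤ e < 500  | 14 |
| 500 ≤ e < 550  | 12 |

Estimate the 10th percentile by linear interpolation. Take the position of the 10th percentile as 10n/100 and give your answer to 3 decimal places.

201.667

Cumulative frequencies: 7, 13, 19, 27, 37, 46, 60, 72
n = 72; position = 10n/100 = 7.2.
This falls in the class 200 ≤ e < 250: L = 200, F = 7, f = 6, h = 50.
10th percentile ≈ 200 + ((7.2 − 7) / 6) × 50 = 201.6667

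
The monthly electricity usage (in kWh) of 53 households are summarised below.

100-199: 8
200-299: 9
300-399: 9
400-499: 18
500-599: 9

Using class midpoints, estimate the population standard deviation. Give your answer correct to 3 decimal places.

Midpoints: 149.5, 249.5, 349.5, 449.5, 549.5
n = 53, Σfm = 19623.5, mean = 370.2547
Σfm² = 8192863.25
Σf(m − x̄)² = Σfm² − (Σfm)²/n = 8192863.25 − 19623.5²/53 = 927169.8113
Population variance = 927169.8113 / 53 = 17493.7700
Standard deviation = √17493.7700 = 132.2640

132.264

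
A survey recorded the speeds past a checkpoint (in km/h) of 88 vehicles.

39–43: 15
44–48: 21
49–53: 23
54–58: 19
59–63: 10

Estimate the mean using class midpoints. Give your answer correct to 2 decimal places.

50.32

Midpoints: 41, 46, 51, 56, 61
Σfm = 15×41 + 21×46 + 23×51 + 19×56 + 10×61 = 4428
n = Σf = 88
Mean = 4428 / 88 = 50.3182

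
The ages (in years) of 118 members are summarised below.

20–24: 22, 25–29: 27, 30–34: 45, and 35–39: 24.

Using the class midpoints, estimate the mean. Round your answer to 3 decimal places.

Midpoints: 22, 27, 32, 37
Σfm = 22×22 + 27×27 + 45×32 + 24×37 = 3541
n = Σf = 118
Mean = 3541 / 118 = 30.0085

30.008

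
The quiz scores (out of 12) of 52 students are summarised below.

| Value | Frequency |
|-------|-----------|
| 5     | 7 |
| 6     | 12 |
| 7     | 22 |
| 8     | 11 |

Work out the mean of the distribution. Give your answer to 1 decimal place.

6.7

Values: 5, 6, 7, 8
Σfx = 7×5 + 12×6 + 22×7 + 11×8 = 349
n = Σf = 52
Mean = 349 / 52 = 6.7115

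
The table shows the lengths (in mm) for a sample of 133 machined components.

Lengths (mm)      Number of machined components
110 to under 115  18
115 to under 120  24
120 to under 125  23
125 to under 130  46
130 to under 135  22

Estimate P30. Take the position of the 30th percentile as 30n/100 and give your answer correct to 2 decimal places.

Cumulative frequencies: 18, 42, 65, 111, 133
n = 133; position = 30n/100 = 39.9.
This falls in the class 115 to under 120: L = 115, F = 18, f = 24, h = 5.
30th percentile ≈ 115 + ((39.9 − 18) / 24) × 5 = 119.5625

119.56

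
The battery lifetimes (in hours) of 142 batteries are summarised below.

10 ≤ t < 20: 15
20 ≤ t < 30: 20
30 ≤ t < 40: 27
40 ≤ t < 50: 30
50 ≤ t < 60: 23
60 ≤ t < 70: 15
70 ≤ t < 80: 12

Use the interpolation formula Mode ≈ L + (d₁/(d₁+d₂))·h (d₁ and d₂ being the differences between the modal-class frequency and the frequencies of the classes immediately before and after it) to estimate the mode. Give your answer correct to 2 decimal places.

43.00

Modal class: 40 ≤ t < 50 (highest frequency 30).
d₁ = 30 − 27 = 3, d₂ = 30 − 23 = 7
Mode ≈ 40 + (3/(3+7)) × 10 = 40 + 3.0000 = 43.0000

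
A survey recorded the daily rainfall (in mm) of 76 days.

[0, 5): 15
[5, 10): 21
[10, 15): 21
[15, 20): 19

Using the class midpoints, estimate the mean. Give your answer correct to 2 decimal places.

Midpoints: 2.5, 7.5, 12.5, 17.5
Σfm = 15×2.5 + 21×7.5 + 21×12.5 + 19×17.5 = 790
n = Σf = 76
Mean = 790 / 76 = 10.3947

10.39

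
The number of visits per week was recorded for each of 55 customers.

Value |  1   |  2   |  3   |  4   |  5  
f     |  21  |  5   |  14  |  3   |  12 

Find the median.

Cumulative frequencies: 21, 26, 40, 43, 55
n = 55, so the median is the value in position (n+1)/2 = 28.
Position 28 falls at value 3.

3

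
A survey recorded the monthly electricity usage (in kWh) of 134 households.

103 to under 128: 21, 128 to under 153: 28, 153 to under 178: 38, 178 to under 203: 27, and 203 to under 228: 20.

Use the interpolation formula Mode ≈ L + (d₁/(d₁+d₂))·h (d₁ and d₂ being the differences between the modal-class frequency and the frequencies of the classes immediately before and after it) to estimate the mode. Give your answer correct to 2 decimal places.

164.90

Modal class: 153 to under 178 (highest frequency 38).
d₁ = 38 − 28 = 10, d₂ = 38 − 27 = 11
Mode ≈ 153 + (10/(10+11)) × 25 = 153 + 11.9048 = 164.9048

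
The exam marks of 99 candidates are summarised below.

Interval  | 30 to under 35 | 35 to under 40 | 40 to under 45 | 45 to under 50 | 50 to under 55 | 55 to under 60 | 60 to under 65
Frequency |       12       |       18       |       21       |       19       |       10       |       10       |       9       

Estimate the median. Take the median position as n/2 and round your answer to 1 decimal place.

Cumulative frequencies: 12, 30, 51, 70, 80, 90, 99
n = 99; position = n/2 = 49.5.
This falls in the class 40 to under 45: L = 40, F = 30, f = 21, h = 5.
Median ≈ 40 + ((49.5 − 30) / 21) × 5 = 44.6429

44.6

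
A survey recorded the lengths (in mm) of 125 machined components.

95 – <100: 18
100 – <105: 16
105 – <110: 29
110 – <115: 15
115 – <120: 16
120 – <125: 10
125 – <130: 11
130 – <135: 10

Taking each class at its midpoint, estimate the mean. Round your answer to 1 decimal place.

112.3

Midpoints: 97.5, 102.5, 107.5, 112.5, 117.5, 122.5, 127.5, 132.5
Σfm = 18×97.5 + 16×102.5 + 29×107.5 + 15×112.5 + 16×117.5 + 10×122.5 + 11×127.5 + 10×132.5 = 14032.5
n = Σf = 125
Mean = 14032.5 / 125 = 112.2600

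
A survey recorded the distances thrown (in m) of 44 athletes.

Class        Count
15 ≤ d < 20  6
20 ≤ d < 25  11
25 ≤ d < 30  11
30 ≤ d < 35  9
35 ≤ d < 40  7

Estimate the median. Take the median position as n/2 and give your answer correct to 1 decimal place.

27.3

Cumulative frequencies: 6, 17, 28, 37, 44
n = 44; position = n/2 = 22.
This falls in the class 25 ≤ d < 30: L = 25, F = 17, f = 11, h = 5.
Median ≈ 25 + ((22 − 17) / 11) × 5 = 27.2727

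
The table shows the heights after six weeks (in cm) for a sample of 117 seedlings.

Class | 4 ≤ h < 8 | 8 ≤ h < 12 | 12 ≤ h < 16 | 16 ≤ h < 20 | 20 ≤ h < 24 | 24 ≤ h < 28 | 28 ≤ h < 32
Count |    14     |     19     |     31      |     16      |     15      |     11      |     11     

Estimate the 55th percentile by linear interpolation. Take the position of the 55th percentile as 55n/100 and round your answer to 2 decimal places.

16.09

Cumulative frequencies: 14, 33, 64, 80, 95, 106, 117
n = 117; position = 55n/100 = 64.35.
This falls in the class 16 ≤ h < 20: L = 16, F = 64, f = 16, h = 4.
55th percentile ≈ 16 + ((64.35 − 64) / 16) × 4 = 16.0875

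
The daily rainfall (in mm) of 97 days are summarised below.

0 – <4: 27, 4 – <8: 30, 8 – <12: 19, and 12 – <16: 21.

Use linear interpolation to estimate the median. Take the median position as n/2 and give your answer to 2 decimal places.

Cumulative frequencies: 27, 57, 76, 97
n = 97; position = n/2 = 48.5.
This falls in the class 4 – <8: L = 4, F = 27, f = 30, h = 4.
Median ≈ 4 + ((48.5 − 27) / 30) × 4 = 6.8667

6.87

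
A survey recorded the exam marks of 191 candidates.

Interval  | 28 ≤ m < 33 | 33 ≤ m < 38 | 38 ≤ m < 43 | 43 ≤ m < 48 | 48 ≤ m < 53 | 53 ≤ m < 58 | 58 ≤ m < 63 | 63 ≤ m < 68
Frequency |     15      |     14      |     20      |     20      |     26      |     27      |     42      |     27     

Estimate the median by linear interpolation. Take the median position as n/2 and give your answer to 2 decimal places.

53.09

Cumulative frequencies: 15, 29, 49, 69, 95, 122, 164, 191
n = 191; position = n/2 = 95.5.
This falls in the class 53 ≤ m < 58: L = 53, F = 95, f = 27, h = 5.
Median ≈ 53 + ((95.5 − 95) / 27) × 5 = 53.0926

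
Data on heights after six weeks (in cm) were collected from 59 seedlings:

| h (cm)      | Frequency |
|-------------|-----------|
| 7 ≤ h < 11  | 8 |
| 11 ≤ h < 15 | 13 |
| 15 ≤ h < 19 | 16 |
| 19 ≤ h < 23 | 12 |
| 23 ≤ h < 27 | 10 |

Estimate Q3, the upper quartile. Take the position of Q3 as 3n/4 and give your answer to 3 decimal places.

Cumulative frequencies: 8, 21, 37, 49, 59
n = 59; position = 3n/4 = 44.25.
This falls in the class 19 ≤ h < 23: L = 19, F = 37, f = 12, h = 4.
Upper quartile ≈ 19 + ((44.25 − 37) / 12) × 4 = 21.4167

21.417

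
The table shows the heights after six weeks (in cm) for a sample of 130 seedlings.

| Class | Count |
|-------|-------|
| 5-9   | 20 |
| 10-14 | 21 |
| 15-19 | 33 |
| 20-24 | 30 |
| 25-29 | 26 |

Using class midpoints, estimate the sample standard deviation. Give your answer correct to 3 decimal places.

6.700

Midpoints: 7, 12, 17, 22, 27
n = 130, Σfm = 2315, mean = 17.8077
Σfm² = 47015
Σf(m − x̄)² = Σfm² − (Σfm)²/n = 47015 − 2315²/130 = 5790.1923
Sample variance = 5790.1923 / 129 = 44.8852
Standard deviation = √44.8852 = 6.6996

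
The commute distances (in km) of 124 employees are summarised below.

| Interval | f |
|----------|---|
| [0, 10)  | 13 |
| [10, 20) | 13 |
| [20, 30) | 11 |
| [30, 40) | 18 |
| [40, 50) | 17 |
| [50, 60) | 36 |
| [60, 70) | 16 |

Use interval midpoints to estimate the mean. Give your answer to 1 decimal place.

Midpoints: 5, 15, 25, 35, 45, 55, 65
Σfm = 13×5 + 13×15 + 11×25 + 18×35 + 17×45 + 36×55 + 16×65 = 4950
n = Σf = 124
Mean = 4950 / 124 = 39.9194

39.9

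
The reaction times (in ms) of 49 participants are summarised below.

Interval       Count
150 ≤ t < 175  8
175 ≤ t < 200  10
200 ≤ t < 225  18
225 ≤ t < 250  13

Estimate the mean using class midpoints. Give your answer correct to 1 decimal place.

205.9

Midpoints: 162.5, 187.5, 212.5, 237.5
Σfm = 8×162.5 + 10×187.5 + 18×212.5 + 13×237.5 = 10087.5
n = Σf = 49
Mean = 10087.5 / 49 = 205.8673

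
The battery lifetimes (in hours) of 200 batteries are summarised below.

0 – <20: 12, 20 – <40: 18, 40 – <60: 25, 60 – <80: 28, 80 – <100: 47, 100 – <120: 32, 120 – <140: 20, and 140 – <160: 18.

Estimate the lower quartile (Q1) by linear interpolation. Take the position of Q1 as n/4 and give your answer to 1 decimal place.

56.0

Cumulative frequencies: 12, 30, 55, 83, 130, 162, 182, 200
n = 200; position = n/4 = 50.
This falls in the class 40 – <60: L = 40, F = 30, f = 25, h = 20.
Lower quartile ≈ 40 + ((50 − 30) / 25) × 20 = 56.0000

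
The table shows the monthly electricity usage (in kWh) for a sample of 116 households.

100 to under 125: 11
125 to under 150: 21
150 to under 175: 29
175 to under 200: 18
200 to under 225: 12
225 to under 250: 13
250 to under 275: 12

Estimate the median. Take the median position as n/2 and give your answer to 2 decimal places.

172.41

Cumulative frequencies: 11, 32, 61, 79, 91, 104, 116
n = 116; position = n/2 = 58.
This falls in the class 150 to under 175: L = 150, F = 32, f = 29, h = 25.
Median ≈ 150 + ((58 − 32) / 29) × 25 = 172.4138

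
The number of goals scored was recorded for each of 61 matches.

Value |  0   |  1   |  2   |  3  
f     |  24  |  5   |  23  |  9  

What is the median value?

2

Cumulative frequencies: 24, 29, 52, 61
n = 61, so the median is the value in position (n+1)/2 = 31.
Position 31 falls at value 2.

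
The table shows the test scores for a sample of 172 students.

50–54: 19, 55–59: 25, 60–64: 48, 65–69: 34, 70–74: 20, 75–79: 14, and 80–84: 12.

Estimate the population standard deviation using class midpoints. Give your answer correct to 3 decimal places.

8.298

Midpoints: 52, 57, 62, 67, 72, 77, 82
n = 172, Σfm = 11169, mean = 64.9360
Σfm² = 737113
Σf(m − x̄)² = Σfm² − (Σfm)²/n = 737113 − 11169²/172 = 11842.2965
Population variance = 11842.2965 / 172 = 68.8506
Standard deviation = √68.8506 = 8.2976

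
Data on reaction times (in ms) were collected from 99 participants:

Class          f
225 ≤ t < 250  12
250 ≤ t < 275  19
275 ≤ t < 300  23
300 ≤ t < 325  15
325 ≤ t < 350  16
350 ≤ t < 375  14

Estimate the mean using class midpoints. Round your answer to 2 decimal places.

Midpoints: 237.5, 262.5, 287.5, 312.5, 337.5, 362.5
Σfm = 12×237.5 + 19×262.5 + 23×287.5 + 15×312.5 + 16×337.5 + 14×362.5 = 29612.5
n = Σf = 99
Mean = 29612.5 / 99 = 299.1162

299.12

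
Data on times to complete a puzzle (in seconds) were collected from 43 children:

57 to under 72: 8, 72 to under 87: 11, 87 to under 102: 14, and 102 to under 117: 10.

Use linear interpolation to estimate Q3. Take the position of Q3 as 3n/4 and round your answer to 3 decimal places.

Cumulative frequencies: 8, 19, 33, 43
n = 43; position = 3n/4 = 32.25.
This falls in the class 87 to under 102: L = 87, F = 19, f = 14, h = 15.
Upper quartile ≈ 87 + ((32.25 − 19) / 14) × 15 = 101.1964

101.196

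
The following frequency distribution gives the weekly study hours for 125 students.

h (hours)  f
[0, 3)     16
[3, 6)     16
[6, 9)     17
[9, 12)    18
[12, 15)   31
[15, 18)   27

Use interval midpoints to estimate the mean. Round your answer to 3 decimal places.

Midpoints: 1.5, 4.5, 7.5, 10.5, 13.5, 16.5
Σfm = 16×1.5 + 16×4.5 + 17×7.5 + 18×10.5 + 31×13.5 + 27×16.5 = 1276.5
n = Σf = 125
Mean = 1276.5 / 125 = 10.2120

10.212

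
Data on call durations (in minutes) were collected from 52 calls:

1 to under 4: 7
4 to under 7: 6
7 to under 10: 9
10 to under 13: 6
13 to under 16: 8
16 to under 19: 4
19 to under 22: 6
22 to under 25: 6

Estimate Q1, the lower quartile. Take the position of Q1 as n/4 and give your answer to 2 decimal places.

7.00

Cumulative frequencies: 7, 13, 22, 28, 36, 40, 46, 52
n = 52; position = n/4 = 13.
This falls in the class 4 to under 7: L = 4, F = 7, f = 6, h = 3.
Lower quartile ≈ 4 + ((13 − 7) / 6) × 3 = 7.0000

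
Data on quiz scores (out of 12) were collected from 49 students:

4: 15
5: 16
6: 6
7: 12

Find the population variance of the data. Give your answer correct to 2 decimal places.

1.31

Values: 4, 5, 6, 7
n = 49, Σfx = 260, mean = 5.3061
Σfx² = 1444
Σf(x − x̄)² = Σfx² − (Σfx)²/n = 1444 − 260²/49 = 64.4082
Population variance = 64.4082 / 49 = 1.3145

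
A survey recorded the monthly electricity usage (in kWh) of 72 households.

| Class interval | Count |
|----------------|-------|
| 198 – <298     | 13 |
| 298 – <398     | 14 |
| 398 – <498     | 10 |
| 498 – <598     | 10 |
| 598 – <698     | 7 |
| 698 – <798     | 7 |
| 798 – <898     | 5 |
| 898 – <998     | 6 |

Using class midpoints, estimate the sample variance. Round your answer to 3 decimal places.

Midpoints: 248, 348, 448, 548, 648, 748, 848, 948
n = 72, Σfm = 37756, mean = 524.3889
Σfm² = 23348688
Σf(m − x̄)² = Σfm² − (Σfm)²/n = 23348688 − 37756²/72 = 3549861.1111
Sample variance = 3549861.1111 / 71 = 49998.0438

49998.044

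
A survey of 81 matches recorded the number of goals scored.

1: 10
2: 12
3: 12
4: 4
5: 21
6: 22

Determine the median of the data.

Cumulative frequencies: 10, 22, 34, 38, 59, 81
n = 81, so the median is the value in position (n+1)/2 = 41.
Position 41 falls at value 5.

5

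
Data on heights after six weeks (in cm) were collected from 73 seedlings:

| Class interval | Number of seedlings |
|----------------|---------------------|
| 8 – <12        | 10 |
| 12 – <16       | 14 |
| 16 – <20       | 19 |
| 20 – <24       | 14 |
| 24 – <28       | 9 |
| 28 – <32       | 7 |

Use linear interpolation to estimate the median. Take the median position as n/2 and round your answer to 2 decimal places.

18.63

Cumulative frequencies: 10, 24, 43, 57, 66, 73
n = 73; position = n/2 = 36.5.
This falls in the class 16 – <20: L = 16, F = 24, f = 19, h = 4.
Median ≈ 16 + ((36.5 − 24) / 19) × 4 = 18.6316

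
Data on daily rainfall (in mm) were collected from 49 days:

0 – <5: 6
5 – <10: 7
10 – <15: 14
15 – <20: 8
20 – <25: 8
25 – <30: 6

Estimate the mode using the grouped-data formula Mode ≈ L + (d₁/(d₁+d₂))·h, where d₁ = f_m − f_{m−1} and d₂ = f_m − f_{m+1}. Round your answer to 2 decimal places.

12.69

Modal class: 10 – <15 (highest frequency 14).
d₁ = 14 − 7 = 7, d₂ = 14 − 8 = 6
Mode ≈ 10 + (7/(7+6)) × 5 = 10 + 2.6923 = 12.6923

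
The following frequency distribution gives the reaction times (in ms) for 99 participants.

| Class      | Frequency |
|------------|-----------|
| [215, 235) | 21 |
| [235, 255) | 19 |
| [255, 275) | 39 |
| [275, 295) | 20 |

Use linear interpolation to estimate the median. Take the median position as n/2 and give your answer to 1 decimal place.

Cumulative frequencies: 21, 40, 79, 99
n = 99; position = n/2 = 49.5.
This falls in the class [255, 275): L = 255, F = 40, f = 39, h = 20.
Median ≈ 255 + ((49.5 − 40) / 39) × 20 = 259.8718

259.9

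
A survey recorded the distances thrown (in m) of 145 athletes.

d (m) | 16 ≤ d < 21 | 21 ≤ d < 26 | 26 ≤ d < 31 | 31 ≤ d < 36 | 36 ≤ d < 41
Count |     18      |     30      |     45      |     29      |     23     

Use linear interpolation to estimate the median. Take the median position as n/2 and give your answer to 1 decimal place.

Cumulative frequencies: 18, 48, 93, 122, 145
n = 145; position = n/2 = 72.5.
This falls in the class 26 ≤ d < 31: L = 26, F = 48, f = 45, h = 5.
Median ≈ 26 + ((72.5 − 48) / 45) × 5 = 28.7222

28.7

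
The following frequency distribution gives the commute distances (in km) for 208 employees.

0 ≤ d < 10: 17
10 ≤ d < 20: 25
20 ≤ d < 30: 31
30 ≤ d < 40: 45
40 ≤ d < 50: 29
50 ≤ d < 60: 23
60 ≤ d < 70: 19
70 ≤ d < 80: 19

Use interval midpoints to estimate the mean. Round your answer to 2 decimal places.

38.65

Midpoints: 5, 15, 25, 35, 45, 55, 65, 75
Σfm = 17×5 + 25×15 + 31×25 + 45×35 + 29×45 + 23×55 + 19×65 + 19×75 = 8040
n = Σf = 208
Mean = 8040 / 208 = 38.6538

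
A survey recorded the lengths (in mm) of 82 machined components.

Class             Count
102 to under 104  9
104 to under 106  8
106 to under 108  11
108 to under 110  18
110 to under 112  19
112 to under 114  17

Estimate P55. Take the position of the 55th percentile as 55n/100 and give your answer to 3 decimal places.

109.900

Cumulative frequencies: 9, 17, 28, 46, 65, 82
n = 82; position = 55n/100 = 45.1.
This falls in the class 108 to under 110: L = 108, F = 28, f = 18, h = 2.
55th percentile ≈ 108 + ((45.1 − 28) / 18) × 2 = 109.9000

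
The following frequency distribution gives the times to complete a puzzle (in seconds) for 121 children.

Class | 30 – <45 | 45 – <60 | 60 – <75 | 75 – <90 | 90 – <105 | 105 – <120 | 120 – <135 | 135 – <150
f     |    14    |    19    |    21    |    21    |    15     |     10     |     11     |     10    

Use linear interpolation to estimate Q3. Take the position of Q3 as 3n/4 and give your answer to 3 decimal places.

106.125

Cumulative frequencies: 14, 33, 54, 75, 90, 100, 111, 121
n = 121; position = 3n/4 = 90.75.
This falls in the class 105 – <120: L = 105, F = 90, f = 10, h = 15.
Upper quartile ≈ 105 + ((90.75 − 90) / 10) × 15 = 106.1250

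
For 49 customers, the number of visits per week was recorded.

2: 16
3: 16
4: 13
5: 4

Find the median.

Cumulative frequencies: 16, 32, 45, 49
n = 49, so the median is the value in position (n+1)/2 = 25.
Position 25 falls at value 3.

3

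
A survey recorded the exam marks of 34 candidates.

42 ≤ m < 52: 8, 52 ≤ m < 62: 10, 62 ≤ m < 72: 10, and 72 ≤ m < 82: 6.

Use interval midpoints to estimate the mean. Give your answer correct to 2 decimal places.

61.12

Midpoints: 47, 57, 67, 77
Σfm = 8×47 + 10×57 + 10×67 + 6×77 = 2078
n = Σf = 34
Mean = 2078 / 34 = 61.1176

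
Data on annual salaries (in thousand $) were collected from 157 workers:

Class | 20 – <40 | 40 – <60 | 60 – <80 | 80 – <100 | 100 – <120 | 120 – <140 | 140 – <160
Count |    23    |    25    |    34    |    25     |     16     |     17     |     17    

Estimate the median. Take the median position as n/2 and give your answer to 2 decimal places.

Cumulative frequencies: 23, 48, 82, 107, 123, 140, 157
n = 157; position = n/2 = 78.5.
This falls in the class 60 – <80: L = 60, F = 48, f = 34, h = 20.
Median ≈ 60 + ((78.5 − 48) / 34) × 20 = 77.9412

77.94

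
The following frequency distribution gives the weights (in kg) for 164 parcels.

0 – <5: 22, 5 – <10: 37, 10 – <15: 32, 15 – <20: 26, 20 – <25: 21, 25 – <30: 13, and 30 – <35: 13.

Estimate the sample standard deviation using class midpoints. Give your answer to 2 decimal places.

8.96

Midpoints: 2.5, 7.5, 12.5, 17.5, 22.5, 27.5, 32.5
n = 164, Σfm = 2440, mean = 14.8780
Σfm² = 49375
Σf(m − x̄)² = Σfm² − (Σfm)²/n = 49375 − 2440²/164 = 13072.5610
Sample variance = 13072.5610 / 163 = 80.1998
Standard deviation = √80.1998 = 8.9554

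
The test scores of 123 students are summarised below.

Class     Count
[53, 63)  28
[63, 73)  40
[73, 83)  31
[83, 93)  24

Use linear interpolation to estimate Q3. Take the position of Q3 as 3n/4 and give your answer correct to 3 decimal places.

Cumulative frequencies: 28, 68, 99, 123
n = 123; position = 3n/4 = 92.25.
This falls in the class [73, 83): L = 73, F = 68, f = 31, h = 10.
Upper quartile ≈ 73 + ((92.25 − 68) / 31) × 10 = 80.8226

80.823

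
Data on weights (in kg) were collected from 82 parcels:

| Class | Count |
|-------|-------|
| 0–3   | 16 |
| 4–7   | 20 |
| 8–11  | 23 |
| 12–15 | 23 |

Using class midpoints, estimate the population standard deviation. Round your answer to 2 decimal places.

4.34

Midpoints: 1.5, 5.5, 9.5, 13.5
n = 82, Σfm = 663, mean = 8.0854
Σfm² = 6908.5
Σf(m − x̄)² = Σfm² − (Σfm)²/n = 6908.5 − 663²/82 = 1547.9024
Population variance = 1547.9024 / 82 = 18.8769
Standard deviation = √18.8769 = 4.3448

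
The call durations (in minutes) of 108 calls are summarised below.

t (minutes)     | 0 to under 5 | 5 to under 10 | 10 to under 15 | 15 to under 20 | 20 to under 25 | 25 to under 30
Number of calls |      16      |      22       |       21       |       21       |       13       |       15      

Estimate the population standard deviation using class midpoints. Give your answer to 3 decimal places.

8.060

Midpoints: 2.5, 7.5, 12.5, 17.5, 22.5, 27.5
n = 108, Σfm = 1540, mean = 14.2593
Σfm² = 28975
Σf(m − x̄)² = Σfm² − (Σfm)²/n = 28975 − 1540²/108 = 7015.7407
Population variance = 7015.7407 / 108 = 64.9606
Standard deviation = √64.9606 = 8.0598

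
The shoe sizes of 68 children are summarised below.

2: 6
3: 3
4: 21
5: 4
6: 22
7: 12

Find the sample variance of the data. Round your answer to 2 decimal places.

Values: 2, 3, 4, 5, 6, 7
n = 68, Σfx = 341, mean = 5.0147
Σfx² = 1867
Σf(x − x̄)² = Σfx² − (Σfx)²/n = 1867 − 341²/68 = 156.9853
Sample variance = 156.9853 / 67 = 2.3431

2.34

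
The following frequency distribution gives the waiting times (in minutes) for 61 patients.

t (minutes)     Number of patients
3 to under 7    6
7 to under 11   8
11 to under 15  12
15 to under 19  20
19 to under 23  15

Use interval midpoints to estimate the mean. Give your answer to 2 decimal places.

14.97

Midpoints: 5, 9, 13, 17, 21
Σfm = 6×5 + 8×9 + 12×13 + 20×17 + 15×21 = 913
n = Σf = 61
Mean = 913 / 61 = 14.9672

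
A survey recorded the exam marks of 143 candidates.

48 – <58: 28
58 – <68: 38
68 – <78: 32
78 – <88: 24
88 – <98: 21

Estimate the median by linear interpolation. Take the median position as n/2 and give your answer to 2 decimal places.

69.72

Cumulative frequencies: 28, 66, 98, 122, 143
n = 143; position = n/2 = 71.5.
This falls in the class 68 – <78: L = 68, F = 66, f = 32, h = 10.
Median ≈ 68 + ((71.5 − 66) / 32) × 10 = 69.7188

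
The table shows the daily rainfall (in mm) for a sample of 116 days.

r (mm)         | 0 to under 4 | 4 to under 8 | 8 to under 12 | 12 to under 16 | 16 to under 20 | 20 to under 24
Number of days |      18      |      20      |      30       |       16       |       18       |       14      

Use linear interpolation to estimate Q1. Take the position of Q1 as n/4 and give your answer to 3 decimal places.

6.200

Cumulative frequencies: 18, 38, 68, 84, 102, 116
n = 116; position = n/4 = 29.
This falls in the class 4 to under 8: L = 4, F = 18, f = 20, h = 4.
Lower quartile ≈ 4 + ((29 − 18) / 20) × 4 = 6.2000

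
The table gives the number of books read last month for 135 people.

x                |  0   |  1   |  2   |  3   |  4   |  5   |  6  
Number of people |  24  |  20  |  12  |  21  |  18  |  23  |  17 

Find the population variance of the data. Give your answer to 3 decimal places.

4.225

Values: 0, 1, 2, 3, 4, 5, 6
n = 135, Σfx = 396, mean = 2.9333
Σfx² = 1732
Σf(x − x̄)² = Σfx² − (Σfx)²/n = 1732 − 396²/135 = 570.4000
Population variance = 570.4000 / 135 = 4.2252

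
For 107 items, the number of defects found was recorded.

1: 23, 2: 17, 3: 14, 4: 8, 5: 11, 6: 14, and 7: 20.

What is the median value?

Cumulative frequencies: 23, 40, 54, 62, 73, 87, 107
n = 107, so the median is the value in position (n+1)/2 = 54.
Position 54 falls at value 3.

3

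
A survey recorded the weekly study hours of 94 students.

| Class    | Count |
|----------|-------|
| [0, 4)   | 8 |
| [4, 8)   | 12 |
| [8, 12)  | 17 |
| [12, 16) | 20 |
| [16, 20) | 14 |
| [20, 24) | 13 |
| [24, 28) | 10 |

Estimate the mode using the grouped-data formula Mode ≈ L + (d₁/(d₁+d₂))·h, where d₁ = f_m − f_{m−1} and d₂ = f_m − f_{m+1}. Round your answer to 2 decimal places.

Modal class: [12, 16) (highest frequency 20).
d₁ = 20 − 17 = 3, d₂ = 20 − 14 = 6
Mode ≈ 12 + (3/(3+6)) × 4 = 12 + 1.3333 = 13.3333

13.33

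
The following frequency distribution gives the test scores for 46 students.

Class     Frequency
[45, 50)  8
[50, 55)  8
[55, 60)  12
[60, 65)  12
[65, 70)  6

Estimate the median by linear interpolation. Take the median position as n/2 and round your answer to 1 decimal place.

Cumulative frequencies: 8, 16, 28, 40, 46
n = 46; position = n/2 = 23.
This falls in the class [55, 60): L = 55, F = 16, f = 12, h = 5.
Median ≈ 55 + ((23 − 16) / 12) × 5 = 57.9167

57.9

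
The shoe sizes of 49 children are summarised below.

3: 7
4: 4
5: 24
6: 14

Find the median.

Cumulative frequencies: 7, 11, 35, 49
n = 49, so the median is the value in position (n+1)/2 = 25.
Position 25 falls at value 5.

5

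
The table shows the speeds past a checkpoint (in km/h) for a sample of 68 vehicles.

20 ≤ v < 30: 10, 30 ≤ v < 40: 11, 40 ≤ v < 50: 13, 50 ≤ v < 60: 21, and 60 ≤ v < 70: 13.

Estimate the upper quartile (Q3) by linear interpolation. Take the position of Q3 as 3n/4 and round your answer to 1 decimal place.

58.1

Cumulative frequencies: 10, 21, 34, 55, 68
n = 68; position = 3n/4 = 51.
This falls in the class 50 ≤ v < 60: L = 50, F = 34, f = 21, h = 10.
Upper quartile ≈ 50 + ((51 − 34) / 21) × 10 = 58.0952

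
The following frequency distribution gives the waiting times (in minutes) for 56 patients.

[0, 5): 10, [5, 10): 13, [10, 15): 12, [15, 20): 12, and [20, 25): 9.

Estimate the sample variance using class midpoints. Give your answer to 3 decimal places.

45.836

Midpoints: 2.5, 7.5, 12.5, 17.5, 22.5
n = 56, Σfm = 685, mean = 12.2321
Σfm² = 10900
Σf(m − x̄)² = Σfm² − (Σfm)²/n = 10900 − 685²/56 = 2520.9821
Sample variance = 2520.9821 / 55 = 45.8360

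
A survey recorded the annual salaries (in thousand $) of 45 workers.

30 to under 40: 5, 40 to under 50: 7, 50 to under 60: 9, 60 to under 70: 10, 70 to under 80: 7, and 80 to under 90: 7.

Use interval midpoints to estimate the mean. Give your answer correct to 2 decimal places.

Midpoints: 35, 45, 55, 65, 75, 85
Σfm = 5×35 + 7×45 + 9×55 + 10×65 + 7×75 + 7×85 = 2755
n = Σf = 45
Mean = 2755 / 45 = 61.2222

61.22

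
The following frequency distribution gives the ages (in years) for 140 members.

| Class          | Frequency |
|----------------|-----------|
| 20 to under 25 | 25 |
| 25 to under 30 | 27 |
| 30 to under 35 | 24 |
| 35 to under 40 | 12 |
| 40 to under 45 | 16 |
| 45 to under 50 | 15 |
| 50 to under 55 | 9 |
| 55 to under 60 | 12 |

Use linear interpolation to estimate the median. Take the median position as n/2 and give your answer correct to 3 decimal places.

Cumulative frequencies: 25, 52, 76, 88, 104, 119, 128, 140
n = 140; position = n/2 = 70.
This falls in the class 30 to under 35: L = 30, F = 52, f = 24, h = 5.
Median ≈ 30 + ((70 − 52) / 24) × 5 = 33.7500

33.750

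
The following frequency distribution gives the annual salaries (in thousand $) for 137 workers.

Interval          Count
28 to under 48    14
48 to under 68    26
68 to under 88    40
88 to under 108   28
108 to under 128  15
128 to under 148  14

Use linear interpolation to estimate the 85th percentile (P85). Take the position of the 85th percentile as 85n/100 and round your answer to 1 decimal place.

Cumulative frequencies: 14, 40, 80, 108, 123, 137
n = 137; position = 85n/100 = 116.45.
This falls in the class 108 to under 128: L = 108, F = 108, f = 15, h = 20.
85th percentile ≈ 108 + ((116.45 − 108) / 15) × 20 = 119.2667

119.3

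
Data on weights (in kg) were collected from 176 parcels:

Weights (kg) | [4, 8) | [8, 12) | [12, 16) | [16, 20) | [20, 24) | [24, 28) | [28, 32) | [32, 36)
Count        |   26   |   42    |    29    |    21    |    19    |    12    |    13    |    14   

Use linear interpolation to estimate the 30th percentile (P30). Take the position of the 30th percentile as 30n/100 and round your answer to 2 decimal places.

10.55

Cumulative frequencies: 26, 68, 97, 118, 137, 149, 162, 176
n = 176; position = 30n/100 = 52.8.
This falls in the class [8, 12): L = 8, F = 26, f = 42, h = 4.
30th percentile ≈ 8 + ((52.8 − 26) / 42) × 4 = 10.5524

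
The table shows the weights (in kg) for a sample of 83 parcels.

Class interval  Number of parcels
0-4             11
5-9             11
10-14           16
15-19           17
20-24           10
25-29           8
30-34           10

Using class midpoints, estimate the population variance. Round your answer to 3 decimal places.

Midpoints: 2, 7, 12, 17, 22, 27, 32
n = 83, Σfm = 1336, mean = 16.0964
Σfm² = 28712
Σf(m − x̄)² = Σfm² − (Σfm)²/n = 28712 − 1336²/83 = 7207.2289
Population variance = 7207.2289 / 83 = 86.8341

86.834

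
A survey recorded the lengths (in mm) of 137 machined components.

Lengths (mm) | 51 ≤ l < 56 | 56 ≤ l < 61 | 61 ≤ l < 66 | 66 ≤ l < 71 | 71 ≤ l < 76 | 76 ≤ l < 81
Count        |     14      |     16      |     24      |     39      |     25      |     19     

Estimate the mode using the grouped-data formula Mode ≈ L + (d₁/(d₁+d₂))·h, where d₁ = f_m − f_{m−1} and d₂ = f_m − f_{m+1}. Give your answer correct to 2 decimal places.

68.59

Modal class: 66 ≤ l < 71 (highest frequency 39).
d₁ = 39 − 24 = 15, d₂ = 39 − 25 = 14
Mode ≈ 66 + (15/(15+14)) × 5 = 66 + 2.5862 = 68.5862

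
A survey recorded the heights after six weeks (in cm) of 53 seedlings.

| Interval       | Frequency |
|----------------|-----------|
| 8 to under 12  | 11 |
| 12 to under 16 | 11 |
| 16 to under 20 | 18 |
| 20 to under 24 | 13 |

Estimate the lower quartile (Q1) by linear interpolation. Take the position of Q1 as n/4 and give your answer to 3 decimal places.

12.818

Cumulative frequencies: 11, 22, 40, 53
n = 53; position = n/4 = 13.25.
This falls in the class 12 to under 16: L = 12, F = 11, f = 11, h = 4.
Lower quartile ≈ 12 + ((13.25 − 11) / 11) × 4 = 12.8182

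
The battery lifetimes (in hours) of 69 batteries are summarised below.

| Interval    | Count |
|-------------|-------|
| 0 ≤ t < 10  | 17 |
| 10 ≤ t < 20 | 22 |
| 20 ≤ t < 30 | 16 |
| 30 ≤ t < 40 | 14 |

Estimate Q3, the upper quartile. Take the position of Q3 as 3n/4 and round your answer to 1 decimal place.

28.0

Cumulative frequencies: 17, 39, 55, 69
n = 69; position = 3n/4 = 51.75.
This falls in the class 20 ≤ t < 30: L = 20, F = 39, f = 16, h = 10.
Upper quartile ≈ 20 + ((51.75 − 39) / 16) × 10 = 27.9688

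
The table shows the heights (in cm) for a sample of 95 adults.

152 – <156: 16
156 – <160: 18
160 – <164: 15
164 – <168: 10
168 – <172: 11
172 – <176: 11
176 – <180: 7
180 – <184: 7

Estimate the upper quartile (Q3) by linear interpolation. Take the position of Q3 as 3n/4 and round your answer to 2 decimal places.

172.45

Cumulative frequencies: 16, 34, 49, 59, 70, 81, 88, 95
n = 95; position = 3n/4 = 71.25.
This falls in the class 172 – <176: L = 172, F = 70, f = 11, h = 4.
Upper quartile ≈ 172 + ((71.25 − 70) / 11) × 4 = 172.4545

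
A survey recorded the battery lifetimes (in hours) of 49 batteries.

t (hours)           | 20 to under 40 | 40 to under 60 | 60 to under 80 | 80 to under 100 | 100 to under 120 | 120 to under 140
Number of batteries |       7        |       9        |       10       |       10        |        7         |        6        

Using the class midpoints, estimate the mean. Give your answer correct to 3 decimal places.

Midpoints: 30, 50, 70, 90, 110, 130
Σfm = 7×30 + 9×50 + 10×70 + 10×90 + 7×110 + 6×130 = 3810
n = Σf = 49
Mean = 3810 / 49 = 77.7551

77.755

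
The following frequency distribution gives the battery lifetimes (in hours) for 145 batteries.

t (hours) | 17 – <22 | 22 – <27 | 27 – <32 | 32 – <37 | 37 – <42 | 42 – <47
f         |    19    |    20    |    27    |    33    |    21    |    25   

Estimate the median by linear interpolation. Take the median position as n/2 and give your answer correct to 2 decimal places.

32.98

Cumulative frequencies: 19, 39, 66, 99, 120, 145
n = 145; position = n/2 = 72.5.
This falls in the class 32 – <37: L = 32, F = 66, f = 33, h = 5.
Median ≈ 32 + ((72.5 − 66) / 33) × 5 = 32.9848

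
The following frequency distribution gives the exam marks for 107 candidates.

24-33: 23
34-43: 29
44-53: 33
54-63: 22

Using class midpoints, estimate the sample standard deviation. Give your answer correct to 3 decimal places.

10.495

Midpoints: 28.5, 38.5, 48.5, 58.5
n = 107, Σfm = 4659.5, mean = 43.5467
Σfm² = 214580.75
Σf(m − x̄)² = Σfm² − (Σfm)²/n = 214580.75 − 4659.5²/107 = 11674.7664
Sample variance = 11674.7664 / 106 = 110.1393
Standard deviation = √110.1393 = 10.4947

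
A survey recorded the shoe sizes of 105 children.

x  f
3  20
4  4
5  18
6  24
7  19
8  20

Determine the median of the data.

Cumulative frequencies: 20, 24, 42, 66, 85, 105
n = 105, so the median is the value in position (n+1)/2 = 53.
Position 53 falls at value 6.

6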